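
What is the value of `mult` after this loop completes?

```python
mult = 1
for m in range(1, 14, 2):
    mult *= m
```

Product of 1, 3, 5, ... up to 13
`mult` takes the values: 1 → 3 → 15 → 105 → 945 → 10395 → 135135

Answer: 135135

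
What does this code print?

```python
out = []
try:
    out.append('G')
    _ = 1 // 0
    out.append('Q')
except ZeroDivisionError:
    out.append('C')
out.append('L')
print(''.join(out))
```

Execution trace: 'G' (try body) → 'C' (except ZeroDivisionError) → 'L' (after the try/except). Output: GCL

Answer: GCL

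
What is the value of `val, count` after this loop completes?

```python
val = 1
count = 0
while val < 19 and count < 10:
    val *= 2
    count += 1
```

Double until >= 19 or 10 iterations
`val, count` takes the values: (1, 0) → (2, 0) → (2, 1) → (4, 1) → (4, 2) → (8, 2) → (8, 3) → (16, 3) → (16, 4) → (32, 4) → (32, 5)

Answer: 32, 5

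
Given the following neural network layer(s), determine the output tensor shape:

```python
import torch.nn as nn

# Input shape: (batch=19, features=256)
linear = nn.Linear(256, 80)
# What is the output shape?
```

Input: (19, 256) -> Output: (19, 80)

Answer: (19, 80)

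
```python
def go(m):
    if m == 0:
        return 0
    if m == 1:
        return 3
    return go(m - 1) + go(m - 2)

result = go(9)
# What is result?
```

Build up from base cases: go(0)=0, go(1)=3, go(2)=3, go(3)=6, go(4)=9, go(5)=15, go(6)=24, ..., go(9)=102

Answer: 102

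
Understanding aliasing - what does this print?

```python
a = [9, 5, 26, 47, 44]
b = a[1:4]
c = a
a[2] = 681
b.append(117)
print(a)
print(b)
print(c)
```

Key concept: slice vs alias.
Step by step:
`a = [9, 5, 26, 47, 44]` → a = [9, 5, 26, 47, 44]
`b = a[1:4]` → b = [5, 26, 47]
`c = a` → c = [9, 5, 26, 47, 44] (same object as a)
`a[2] = 681` → a = [9, 5, 681, 47, 44] (same object as c); c = [9, 5, 681, 47, 44] (same object as a)
`b.append(117)` → b = [5, 26, 47, 117]
`print(a)` → prints [9, 5, 681, 47, 44]
`print(b)` → prints [5, 26, 47, 117]
`print(c)` → prints [9, 5, 681, 47, 44]

Answer:
[9, 5, 681, 47, 44]
[5, 26, 47, 117]
[9, 5, 681, 47, 44]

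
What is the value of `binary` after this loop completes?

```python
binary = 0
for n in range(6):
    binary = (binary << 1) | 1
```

Build 6 consecutive 1-bits: 0b111111
`binary` takes the values: 0 → 1 → 3 → 7 → 15 → 31 → 63

Answer: 63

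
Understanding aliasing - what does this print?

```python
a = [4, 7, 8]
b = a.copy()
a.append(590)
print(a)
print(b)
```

Key concept: list.copy() creates independent copy.
Step by step:
`a = [4, 7, 8]` → a = [4, 7, 8]
`b = a.copy()` → b = [4, 7, 8]
`a.append(590)` → a = [4, 7, 8, 590]
`print(a)` → prints [4, 7, 8, 590]
`print(b)` → prints [4, 7, 8]

Answer:
[4, 7, 8, 590]
[4, 7, 8]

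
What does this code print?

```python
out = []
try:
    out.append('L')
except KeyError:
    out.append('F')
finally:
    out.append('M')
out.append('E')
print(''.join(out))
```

Execution trace: 'L' (try body, no exception) → 'M' (finally) → 'E' (after the try/except). Output: LME

Answer: LME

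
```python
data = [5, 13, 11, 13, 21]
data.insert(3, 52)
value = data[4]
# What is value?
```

Trace:
`data = [5, 13, 11, 13, 21]` → data = [5, 13, 11, 13, 21]
`data.insert(3, 52)` → data = [5, 13, 11, 52, 13, 21]
`value = data[4]` → value = 13
So value = 13

Answer: 13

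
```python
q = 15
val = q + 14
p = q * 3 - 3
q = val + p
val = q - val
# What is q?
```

Trace:
`q = 15` → q = 15
`val = q + 14` → val = 29
`p = q * 3 - 3` → p = 42
`q = val + p` → q = 71
`val = q - val` → val = 42
So q = 71

Answer: 71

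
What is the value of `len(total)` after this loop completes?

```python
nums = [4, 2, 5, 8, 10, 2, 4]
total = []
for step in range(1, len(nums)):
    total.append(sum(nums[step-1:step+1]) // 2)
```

Number of 2-element averages
`total` takes the values: [] → [3] → [3, 3] → [3, 3, 6] → [3, 3, 6, 9] → [3, 3, 6, 9, 6] → [3, 3, 6, 9, 6, 3]
So `len(total)` = 6

Answer: 6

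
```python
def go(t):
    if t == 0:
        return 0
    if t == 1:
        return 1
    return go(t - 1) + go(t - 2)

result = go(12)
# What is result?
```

Build up from base cases: go(0)=0, go(1)=1, go(2)=1, go(3)=2, go(4)=3, go(5)=5, go(6)=8, ..., go(12)=144

Answer: 144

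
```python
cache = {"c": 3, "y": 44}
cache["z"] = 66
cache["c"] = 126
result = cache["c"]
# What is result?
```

Trace:
`cache = {"c": 3, "y": 44}` → cache = {'c': 3, 'y': 44}
`cache["z"] = 66` → cache = {'c': 3, 'y': 44, 'z': 66}
`cache["c"] = 126` → cache = {'c': 126, 'y': 44, 'z': 66}
`result = cache["c"]` → result = 126
So result = 126

Answer: 126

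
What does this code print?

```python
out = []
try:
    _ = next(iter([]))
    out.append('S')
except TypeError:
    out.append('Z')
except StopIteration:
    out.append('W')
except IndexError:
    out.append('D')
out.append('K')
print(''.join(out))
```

Execution trace: 'W' (except StopIteration) → 'K' (after the try/except). Output: WK

Answer: WK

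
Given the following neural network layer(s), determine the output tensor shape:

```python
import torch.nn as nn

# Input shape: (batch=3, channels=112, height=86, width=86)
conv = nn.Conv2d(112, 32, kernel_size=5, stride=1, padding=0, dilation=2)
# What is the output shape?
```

Input: (3, 112, 86, 86) -> Output: (3, 32, 78, 78)

Answer: (3, 32, 78, 78)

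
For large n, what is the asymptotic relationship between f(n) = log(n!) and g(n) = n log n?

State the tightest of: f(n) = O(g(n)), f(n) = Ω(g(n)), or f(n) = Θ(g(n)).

log(n!) vs n log n: f(n) = Θ(g(n)) — they are asymptotically equivalent (Stirling's approximation).

Answer: f(n) = Θ(g(n)) — they are asymptotically equivalent (Stirling's approximation).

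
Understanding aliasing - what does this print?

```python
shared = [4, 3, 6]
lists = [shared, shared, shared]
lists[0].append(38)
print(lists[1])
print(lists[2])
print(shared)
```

Key concept: list of same reference.
Step by step:
`shared = [4, 3, 6]` → shared = [4, 3, 6]
`lists = [shared, shared, shared]` → lists = [[4, 3, 6], [4, 3, 6], [4, 3, 6]]
`lists[0].append(38)` → shared = [4, 3, 6, 38]; lists = [[4, 3, 6, 38], [4, 3, 6, 38], [4, 3, 6, 38]]
`print(lists[1])` → prints [4, 3, 6, 38]
`print(lists[2])` → prints [4, 3, 6, 38]
`print(shared)` → prints [4, 3, 6, 38]

Answer:
[4, 3, 6, 38]
[4, 3, 6, 38]
[4, 3, 6, 38]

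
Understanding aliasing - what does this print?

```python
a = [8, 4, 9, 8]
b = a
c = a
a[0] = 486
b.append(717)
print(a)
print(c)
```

Key concept: multiple aliases.
Step by step:
`a = [8, 4, 9, 8]` → a = [8, 4, 9, 8]
`b = a` → b = [8, 4, 9, 8] (same object as a)
`c = a` → c = [8, 4, 9, 8] (same object as a, b)
`a[0] = 486` → a = [486, 4, 9, 8] (same object as b, c); b = [486, 4, 9, 8] (same object as a, c); c = [486, 4, 9, 8] (same object as a, b)
`b.append(717)` → a = [486, 4, 9, 8, 717] (same object as b, c); b = [486, 4, 9, 8, 717] (same object as a, c); c = [486, 4, 9, 8, 717] (same object as a, b)
`print(a)` → prints [486, 4, 9, 8, 717]
`print(c)` → prints [486, 4, 9, 8, 717]

Answer:
[486, 4, 9, 8, 717]
[486, 4, 9, 8, 717]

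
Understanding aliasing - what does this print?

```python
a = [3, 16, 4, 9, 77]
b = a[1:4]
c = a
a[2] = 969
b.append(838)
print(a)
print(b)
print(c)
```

Key concept: slice vs alias.
Step by step:
`a = [3, 16, 4, 9, 77]` → a = [3, 16, 4, 9, 77]
`b = a[1:4]` → b = [16, 4, 9]
`c = a` → c = [3, 16, 4, 9, 77] (same object as a)
`a[2] = 969` → a = [3, 16, 969, 9, 77] (same object as c); c = [3, 16, 969, 9, 77] (same object as a)
`b.append(838)` → b = [16, 4, 9, 838]
`print(a)` → prints [3, 16, 969, 9, 77]
`print(b)` → prints [16, 4, 9, 838]
`print(c)` → prints [3, 16, 969, 9, 77]

Answer:
[3, 16, 969, 9, 77]
[16, 4, 9, 838]
[3, 16, 969, 9, 77]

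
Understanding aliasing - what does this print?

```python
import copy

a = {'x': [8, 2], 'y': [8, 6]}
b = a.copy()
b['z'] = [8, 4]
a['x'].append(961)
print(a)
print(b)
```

Key concept: shallow copy of dict with mutable values.
Step by step:
`a = {'x': [8, 2], 'y': [8, 6]}` → a = {'x': [8, 2], 'y': [8, 6]}
`b = a.copy()` → b = {'x': [8, 2], 'y': [8, 6]}
`b['z'] = [8, 4]` → b = {'x': [8, 2], 'y': [8, 6], 'z': [8, 4]}
`a['x'].append(961)` → a = {'x': [8, 2, 961], 'y': [8, 6]}; b = {'x': [8, 2, 961], 'y': [8, 6], 'z': [8, 4]}
`print(a)` → prints {'x': [8, 2, 961], 'y': [8, 6]}
`print(b)` → prints {'x': [8, 2, 961], 'y': [8, 6], 'z': [8, 4]}

Answer:
{'x': [8, 2, 961], 'y': [8, 6]}
{'x': [8, 2, 961], 'y': [8, 6], 'z': [8, 4]}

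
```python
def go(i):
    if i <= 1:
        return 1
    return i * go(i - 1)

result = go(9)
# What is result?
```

go(9) = 9 * 8 * 7 * 6 * 5 * 4 * 3 * 2 * 1 = 362880

Answer: 362880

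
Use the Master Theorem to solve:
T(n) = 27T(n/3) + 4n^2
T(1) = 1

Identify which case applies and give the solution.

a=27, b=3, f(n)=4n^2. log_3(27) = 3. Since c=2 < 3, Case 1 applies: T(n) = Θ(n^log_b(a)) = O(n^3).

Answer: O(n^3) - Case 1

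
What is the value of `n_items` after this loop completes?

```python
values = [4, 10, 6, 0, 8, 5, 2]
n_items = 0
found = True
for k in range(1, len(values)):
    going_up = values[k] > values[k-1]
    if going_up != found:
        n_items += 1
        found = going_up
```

Count direction changes in [4, 10, 6, 0, 8, 5, 2]
`n_items` takes the values: 0 → 1 → 2 → 3

Answer: 3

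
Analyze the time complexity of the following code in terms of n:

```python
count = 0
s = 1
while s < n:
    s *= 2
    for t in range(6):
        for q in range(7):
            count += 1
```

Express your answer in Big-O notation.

Each loop level contributes: log n × 1 × 1. Multiplying the contributions gives O(log n).

Answer: O(log n)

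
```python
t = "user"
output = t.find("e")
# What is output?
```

Trace:
`t = "user"` → t = 'user'
`output = t.find("e")` → output = 2
So output = 2

Answer: 2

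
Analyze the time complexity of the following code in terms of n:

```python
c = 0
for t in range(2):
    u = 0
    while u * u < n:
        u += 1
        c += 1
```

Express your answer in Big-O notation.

Each loop level contributes: 1 × √n. Multiplying the contributions gives O(√n).

Answer: O(√n)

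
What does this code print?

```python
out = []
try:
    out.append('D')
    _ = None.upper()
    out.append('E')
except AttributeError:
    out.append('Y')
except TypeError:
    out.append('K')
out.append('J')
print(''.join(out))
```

Execution trace: 'D' (try body) → 'Y' (except AttributeError) → 'J' (after the try/except). Output: DYJ

Answer: DYJ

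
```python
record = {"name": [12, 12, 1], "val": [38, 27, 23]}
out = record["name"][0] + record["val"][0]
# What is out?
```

Trace:
`record = {"name": [12, 12, 1], "val": [38, 27, 23]}` → record = {'name': [12, 12, 1], 'val': [38, 27, 23]}
`out = record["name"][0] + record["val"][0]` → out = 50
So out = 50

Answer: 50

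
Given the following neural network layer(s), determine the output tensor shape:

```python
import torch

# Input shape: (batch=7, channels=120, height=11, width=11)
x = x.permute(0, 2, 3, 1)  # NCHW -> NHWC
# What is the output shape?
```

Input: (7, 120, 11, 11) -> Output: (7, 11, 11, 120)

Answer: (7, 11, 11, 120)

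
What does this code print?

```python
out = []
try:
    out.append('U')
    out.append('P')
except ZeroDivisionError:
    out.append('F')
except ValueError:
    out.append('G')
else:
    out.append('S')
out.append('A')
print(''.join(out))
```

Execution trace: 'U' (try body) → 'P' (try body, no exception) → 'S' (else) → 'A' (after the try/except). Output: UPSA

Answer: UPSA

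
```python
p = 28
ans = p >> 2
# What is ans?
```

Trace:
`p = 28` → p = 28
`ans = p >> 2` → ans = 7
So ans = 7

Answer: 7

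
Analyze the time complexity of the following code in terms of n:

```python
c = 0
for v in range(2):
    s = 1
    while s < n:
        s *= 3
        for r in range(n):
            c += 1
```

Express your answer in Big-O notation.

Each loop level contributes: 1 × log n × n. Multiplying the contributions gives O(n log n).

Answer: O(n log n)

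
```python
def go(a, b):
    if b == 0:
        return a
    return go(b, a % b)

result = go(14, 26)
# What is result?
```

go(14, 26) -> go(26, 14) -> go(14, 12) -> go(12, 2) -> go(2, 0) -> 2

Answer: 2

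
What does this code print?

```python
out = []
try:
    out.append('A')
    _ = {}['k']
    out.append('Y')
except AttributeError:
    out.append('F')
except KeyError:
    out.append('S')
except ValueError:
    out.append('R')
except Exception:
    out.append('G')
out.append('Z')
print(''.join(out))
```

Execution trace: 'A' (try body) → 'S' (except KeyError) → 'Z' (after the try/except). Output: ASZ

Answer: ASZ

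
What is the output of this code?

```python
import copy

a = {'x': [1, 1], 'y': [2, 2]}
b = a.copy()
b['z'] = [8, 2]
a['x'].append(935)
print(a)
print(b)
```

Key concept: shallow copy of dict with mutable values.
Step by step:
`a = {'x': [1, 1], 'y': [2, 2]}` → a = {'x': [1, 1], 'y': [2, 2]}
`b = a.copy()` → b = {'x': [1, 1], 'y': [2, 2]}
`b['z'] = [8, 2]` → b = {'x': [1, 1], 'y': [2, 2], 'z': [8, 2]}
`a['x'].append(935)` → a = {'x': [1, 1, 935], 'y': [2, 2]}; b = {'x': [1, 1, 935], 'y': [2, 2], 'z': [8, 2]}
`print(a)` → prints {'x': [1, 1, 935], 'y': [2, 2]}
`print(b)` → prints {'x': [1, 1, 935], 'y': [2, 2], 'z': [8, 2]}

Answer:
{'x': [1, 1, 935], 'y': [2, 2]}
{'x': [1, 1, 935], 'y': [2, 2], 'z': [8, 2]}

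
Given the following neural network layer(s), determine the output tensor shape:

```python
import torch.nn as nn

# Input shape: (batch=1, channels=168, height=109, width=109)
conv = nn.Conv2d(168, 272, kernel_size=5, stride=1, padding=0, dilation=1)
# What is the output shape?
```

Input: (1, 168, 109, 109) -> Output: (1, 272, 105, 105)

Answer: (1, 272, 105, 105)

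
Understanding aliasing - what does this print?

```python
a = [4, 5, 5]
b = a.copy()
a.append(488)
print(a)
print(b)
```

Key concept: list.copy() creates independent copy.
Step by step:
`a = [4, 5, 5]` → a = [4, 5, 5]
`b = a.copy()` → b = [4, 5, 5]
`a.append(488)` → a = [4, 5, 5, 488]
`print(a)` → prints [4, 5, 5, 488]
`print(b)` → prints [4, 5, 5]

Answer:
[4, 5, 5, 488]
[4, 5, 5]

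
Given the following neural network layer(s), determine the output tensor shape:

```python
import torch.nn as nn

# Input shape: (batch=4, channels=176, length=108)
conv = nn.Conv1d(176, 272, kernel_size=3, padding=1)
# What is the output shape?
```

Input: (4, 176, 108) -> Output: (4, 272, 108)

Answer: (4, 272, 108)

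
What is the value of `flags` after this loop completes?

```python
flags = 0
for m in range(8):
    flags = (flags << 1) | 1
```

Build 8 consecutive 1-bits: 0b11111111
`flags` takes the values: 0 → 1 → 3 → 7 → 15 → 31 → 63 → 127 → 255

Answer: 255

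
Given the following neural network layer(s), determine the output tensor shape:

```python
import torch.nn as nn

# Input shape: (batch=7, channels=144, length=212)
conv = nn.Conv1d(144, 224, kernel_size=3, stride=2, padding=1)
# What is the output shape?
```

Input: (7, 144, 212) -> Output: (7, 224, 106)

Answer: (7, 224, 106)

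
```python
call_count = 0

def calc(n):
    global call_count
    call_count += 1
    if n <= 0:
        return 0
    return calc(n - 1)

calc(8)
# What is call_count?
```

Linear recursion stepping by 1: 9 calls from n=8 down to ≤0.

Answer: 9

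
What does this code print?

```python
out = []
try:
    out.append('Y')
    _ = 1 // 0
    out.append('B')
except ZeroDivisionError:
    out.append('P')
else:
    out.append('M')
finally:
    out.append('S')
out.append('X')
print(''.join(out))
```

Execution trace: 'Y' (try body) → 'P' (except ZeroDivisionError) → 'S' (finally) → 'X' (after the try/except). Output: YPSX

Answer: YPSX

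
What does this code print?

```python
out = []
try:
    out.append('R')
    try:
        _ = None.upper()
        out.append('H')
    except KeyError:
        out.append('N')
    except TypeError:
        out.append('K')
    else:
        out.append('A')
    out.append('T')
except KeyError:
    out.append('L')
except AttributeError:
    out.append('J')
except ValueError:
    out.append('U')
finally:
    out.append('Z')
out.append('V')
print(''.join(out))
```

Execution trace: 'R' (try body) → 'J' (except AttributeError) → 'Z' (finally) → 'V' (after the try/except). Output: RJZV

Answer: RJZV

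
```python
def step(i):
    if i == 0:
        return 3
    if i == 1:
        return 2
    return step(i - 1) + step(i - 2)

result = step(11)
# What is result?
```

Build up from base cases: step(0)=3, step(1)=2, step(2)=5, step(3)=7, step(4)=12, step(5)=19, step(6)=31, ..., step(11)=343

Answer: 343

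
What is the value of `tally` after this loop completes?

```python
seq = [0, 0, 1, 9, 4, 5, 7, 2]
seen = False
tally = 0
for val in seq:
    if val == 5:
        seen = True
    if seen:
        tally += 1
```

Count elements after first 5 in [0, 0, 1, 9, 4, 5, 7, 2]
`tally` takes the values: 0 → 1 → 2 → 3

Answer: 3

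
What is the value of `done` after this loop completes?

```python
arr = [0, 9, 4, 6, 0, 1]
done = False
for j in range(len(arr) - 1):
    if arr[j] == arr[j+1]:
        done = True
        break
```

Check consecutive duplicates in [0, 9, 4, 6, 0, 1]
`done` takes the values: False

Answer: False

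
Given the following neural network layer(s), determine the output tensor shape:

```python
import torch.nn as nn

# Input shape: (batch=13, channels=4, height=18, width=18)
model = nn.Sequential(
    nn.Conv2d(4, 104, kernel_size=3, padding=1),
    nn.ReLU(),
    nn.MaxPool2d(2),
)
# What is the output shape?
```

Input: (13, 4, 18, 18) -> after Conv2d: (13, 104, 18, 18) -> after ReLU: (13, 104, 18, 18) -> Output: (13, 104, 9, 9)

Answer: (13, 104, 9, 9)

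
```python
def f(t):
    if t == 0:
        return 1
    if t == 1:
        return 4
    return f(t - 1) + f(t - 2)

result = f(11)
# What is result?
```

Build up from base cases: f(0)=1, f(1)=4, f(2)=5, f(3)=9, f(4)=14, f(5)=23, f(6)=37, ..., f(11)=411

Answer: 411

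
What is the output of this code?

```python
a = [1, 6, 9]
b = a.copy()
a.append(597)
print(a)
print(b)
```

Key concept: list.copy() creates independent copy.
Step by step:
`a = [1, 6, 9]` → a = [1, 6, 9]
`b = a.copy()` → b = [1, 6, 9]
`a.append(597)` → a = [1, 6, 9, 597]
`print(a)` → prints [1, 6, 9, 597]
`print(b)` → prints [1, 6, 9]

Answer:
[1, 6, 9, 597]
[1, 6, 9]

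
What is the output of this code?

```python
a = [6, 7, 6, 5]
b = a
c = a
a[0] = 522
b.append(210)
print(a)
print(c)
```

Key concept: multiple aliases.
Step by step:
`a = [6, 7, 6, 5]` → a = [6, 7, 6, 5]
`b = a` → b = [6, 7, 6, 5] (same object as a)
`c = a` → c = [6, 7, 6, 5] (same object as a, b)
`a[0] = 522` → a = [522, 7, 6, 5] (same object as b, c); b = [522, 7, 6, 5] (same object as a, c); c = [522, 7, 6, 5] (same object as a, b)
`b.append(210)` → a = [522, 7, 6, 5, 210] (same object as b, c); b = [522, 7, 6, 5, 210] (same object as a, c); c = [522, 7, 6, 5, 210] (same object as a, b)
`print(a)` → prints [522, 7, 6, 5, 210]
`print(c)` → prints [522, 7, 6, 5, 210]

Answer:
[522, 7, 6, 5, 210]
[522, 7, 6, 5, 210]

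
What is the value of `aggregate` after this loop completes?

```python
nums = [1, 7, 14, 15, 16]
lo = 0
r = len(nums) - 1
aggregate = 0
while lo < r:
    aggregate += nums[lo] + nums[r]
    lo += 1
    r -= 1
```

Sum of pairs from ends
`aggregate` takes the values: 0 → 17 → 39

Answer: 39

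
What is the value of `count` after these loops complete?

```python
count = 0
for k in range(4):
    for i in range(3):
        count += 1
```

4 * 3 = 12
`count` takes the values: 0 → 1 → 2 → 3 → 4 → 5 → 6 → 7 → 8 → 9 → 10 → 11 → 12

Answer: 12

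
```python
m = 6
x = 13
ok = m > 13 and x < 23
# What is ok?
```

Trace:
`m = 6` → m = 6
`x = 13` → x = 13
`ok = m > 13 and x < 23` → ok = False
So ok = False

Answer: False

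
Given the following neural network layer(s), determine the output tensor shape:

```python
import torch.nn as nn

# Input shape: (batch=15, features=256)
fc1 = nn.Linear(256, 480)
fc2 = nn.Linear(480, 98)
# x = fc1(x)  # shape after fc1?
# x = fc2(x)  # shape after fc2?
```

Input: (15, 256) -> after fc1: (15, 480) -> Output: (15, 98)

Answer: (15, 98)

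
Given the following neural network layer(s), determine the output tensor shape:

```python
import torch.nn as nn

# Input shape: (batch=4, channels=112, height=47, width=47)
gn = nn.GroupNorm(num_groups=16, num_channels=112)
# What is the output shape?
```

Input: (4, 112, 47, 47) -> Output: (4, 112, 47, 47)

Answer: (4, 112, 47, 47)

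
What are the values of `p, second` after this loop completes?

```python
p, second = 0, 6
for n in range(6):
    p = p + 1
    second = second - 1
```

p goes 0→6, second goes 6→0
`p, second` takes the values: (0, 6) → (1, 6) → (1, 5) → (2, 5) → (2, 4) → (3, 4) → (3, 3) → (4, 3) → (4, 2) → (5, 2) → (5, 1) → (6, 1) → (6, 0)

Answer: 6, 0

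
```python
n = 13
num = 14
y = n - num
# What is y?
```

Trace:
`n = 13` → n = 13
`num = 14` → num = 14
`y = n - num` → y = -1
So y = -1

Answer: -1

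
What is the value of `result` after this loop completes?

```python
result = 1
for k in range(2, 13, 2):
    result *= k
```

Product of even numbers 2 to 12
`result` takes the values: 1 → 2 → 8 → 48 → 384 → 3840 → 46080

Answer: 46080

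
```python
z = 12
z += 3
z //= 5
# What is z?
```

Trace:
`z = 12` → z = 12
`z += 3` → z = 15
`z //= 5` → z = 3
So z = 3

Answer: 3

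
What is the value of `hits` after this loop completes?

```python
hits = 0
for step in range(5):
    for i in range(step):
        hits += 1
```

Triangle number: 0+1+2+...+4
`hits` takes the values: 0 → 1 → 2 → 3 → 4 → 5 → 6 → 7 → 8 → 9 → 10

Answer: 10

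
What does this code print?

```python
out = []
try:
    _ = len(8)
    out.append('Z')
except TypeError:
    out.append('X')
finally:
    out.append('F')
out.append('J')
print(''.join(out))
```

Execution trace: 'X' (except TypeError) → 'F' (finally) → 'J' (after the try/except). Output: XFJ

Answer: XFJ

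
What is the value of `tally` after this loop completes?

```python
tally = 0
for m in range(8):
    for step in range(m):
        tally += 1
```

Triangle number: 0+1+2+...+7
`tally` takes the values: 0 → 1 → 2 → 3 → 4 → 5 → 6 → 7 → 8 → 9 → 10 → 11 → 12 → 13 → 14 → 15 → 16 → 17 → 18 → 19 → 20 → 21 → 22 → 23 → 24 → 25 → 26 → 27 → 28

Answer: 28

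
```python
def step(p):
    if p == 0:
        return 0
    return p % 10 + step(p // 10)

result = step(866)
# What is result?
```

Sum of digits of 866: 6 + 6 + 8 = 20

Answer: 20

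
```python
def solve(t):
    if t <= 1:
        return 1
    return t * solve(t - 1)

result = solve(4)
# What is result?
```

solve(4) = 4 * 3 * 2 * 1 = 24

Answer: 24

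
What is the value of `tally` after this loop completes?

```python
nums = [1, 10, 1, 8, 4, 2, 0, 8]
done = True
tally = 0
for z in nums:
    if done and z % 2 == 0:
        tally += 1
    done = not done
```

Count even values at even positions
`tally` takes the values: 0 → 1 → 2

Answer: 2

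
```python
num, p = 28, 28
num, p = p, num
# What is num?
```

Trace:
`num, p = 28, 28` → num = 28; p = 28
`num, p = p, num` → num = 28; p = 28
So num = 28

Answer: 28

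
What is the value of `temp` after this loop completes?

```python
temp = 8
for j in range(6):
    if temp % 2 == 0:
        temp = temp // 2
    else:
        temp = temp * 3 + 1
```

Collatz-style transformation from 8
`temp` takes the values: 8 → 4 → 2 → 1 → 4 → 2 → 1

Answer: 1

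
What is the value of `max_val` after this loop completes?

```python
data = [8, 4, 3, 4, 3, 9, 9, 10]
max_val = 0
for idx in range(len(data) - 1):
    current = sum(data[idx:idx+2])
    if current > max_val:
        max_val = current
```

Max sum of 2-element window in [8, 4, 3, 4, 3, 9, 9, 10]
`max_val` takes the values: 0 → 12 → 18 → 19

Answer: 19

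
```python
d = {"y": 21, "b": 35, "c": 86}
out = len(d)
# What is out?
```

Trace:
`d = {"y": 21, "b": 35, "c": 86}` → d = {'y': 21, 'b': 35, 'c': 86}
`out = len(d)` → out = 3
So out = 3

Answer: 3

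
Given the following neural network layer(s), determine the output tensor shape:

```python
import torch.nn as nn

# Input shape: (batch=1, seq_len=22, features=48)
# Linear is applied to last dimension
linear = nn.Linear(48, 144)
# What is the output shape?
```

Input: (1, 22, 48) -> Output: (1, 22, 144)

Answer: (1, 22, 144)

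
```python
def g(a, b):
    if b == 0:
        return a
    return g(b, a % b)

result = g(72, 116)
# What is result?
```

g(72, 116) -> g(116, 72) -> g(72, 44) -> g(44, 28) -> g(28, 16) -> g(16, 12) -> g(12, 4) -> g(4, 0) -> 4

Answer: 4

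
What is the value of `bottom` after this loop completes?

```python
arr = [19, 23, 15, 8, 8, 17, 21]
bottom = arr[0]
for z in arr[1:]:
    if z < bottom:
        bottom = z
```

Minimum of [19, 23, 15, 8, 8, 17, 21]
`bottom` takes the values: 19 → 15 → 8

Answer: 8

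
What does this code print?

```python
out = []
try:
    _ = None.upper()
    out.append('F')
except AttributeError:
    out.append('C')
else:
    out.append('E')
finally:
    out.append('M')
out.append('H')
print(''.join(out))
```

Execution trace: 'C' (except AttributeError) → 'M' (finally) → 'H' (after the try/except). Output: CMH

Answer: CMH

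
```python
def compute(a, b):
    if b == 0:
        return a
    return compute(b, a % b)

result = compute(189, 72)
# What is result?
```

compute(189, 72) -> compute(72, 45) -> compute(45, 27) -> compute(27, 18) -> compute(18, 9) -> compute(9, 0) -> 9

Answer: 9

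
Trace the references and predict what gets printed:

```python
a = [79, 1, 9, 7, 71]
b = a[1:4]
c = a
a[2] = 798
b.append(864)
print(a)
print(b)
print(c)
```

Key concept: slice vs alias.
Step by step:
`a = [79, 1, 9, 7, 71]` → a = [79, 1, 9, 7, 71]
`b = a[1:4]` → b = [1, 9, 7]
`c = a` → c = [79, 1, 9, 7, 71] (same object as a)
`a[2] = 798` → a = [79, 1, 798, 7, 71] (same object as c); c = [79, 1, 798, 7, 71] (same object as a)
`b.append(864)` → b = [1, 9, 7, 864]
`print(a)` → prints [79, 1, 798, 7, 71]
`print(b)` → prints [1, 9, 7, 864]
`print(c)` → prints [79, 1, 798, 7, 71]

Answer:
[79, 1, 798, 7, 71]
[1, 9, 7, 864]
[79, 1, 798, 7, 71]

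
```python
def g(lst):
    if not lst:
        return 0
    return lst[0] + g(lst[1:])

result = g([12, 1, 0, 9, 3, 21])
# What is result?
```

12 + 1 + 0 + 9 + 3 + 21 + 0 = 46

Answer: 46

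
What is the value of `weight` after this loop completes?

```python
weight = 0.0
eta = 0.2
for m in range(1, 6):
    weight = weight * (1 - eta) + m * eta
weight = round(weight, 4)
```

Moving average with lr=0.2
`weight` takes the values: 0.0 → 0.2 → 0.56 → 1.048 → 1.6384 → 2.31072 → 2.3107

Answer: 2.3107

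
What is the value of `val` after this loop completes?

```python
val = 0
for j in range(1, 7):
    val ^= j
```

XOR of 1 to 6
`val` takes the values: 0 → 1 → 3 → 0 → 4 → 1 → 7

Answer: 7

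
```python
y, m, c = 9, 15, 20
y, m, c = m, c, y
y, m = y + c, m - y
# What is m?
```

Trace:
`y, m, c = 9, 15, 20` → y = 9; m = 15; c = 20
`y, m, c = m, c, y` → y = 15; m = 20; c = 9
`y, m = y + c, m - y` → y = 24; m = 5
So m = 5

Answer: 5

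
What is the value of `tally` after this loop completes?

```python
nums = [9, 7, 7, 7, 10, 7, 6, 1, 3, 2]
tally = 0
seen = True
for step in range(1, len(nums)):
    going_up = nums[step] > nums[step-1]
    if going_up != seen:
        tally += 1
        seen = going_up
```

Count direction changes in [9, 7, 7, 7, 10, 7, 6, 1, 3, 2]
`tally` takes the values: 0 → 1 → 2 → 3 → 4 → 5

Answer: 5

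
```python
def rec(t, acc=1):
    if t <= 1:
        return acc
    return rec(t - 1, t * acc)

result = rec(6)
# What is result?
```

Accumulator trace (n, acc): (6, 1) -> (5, 6) -> (4, 30) -> (3, 120) -> (2, 360) -> (1, 720) -> return 720

Answer: 720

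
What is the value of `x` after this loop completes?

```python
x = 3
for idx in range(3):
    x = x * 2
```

Multiply by 2, 3 times: 3 * 2^3 = 24
`x` takes the values: 3 → 6 → 12 → 24

Answer: 24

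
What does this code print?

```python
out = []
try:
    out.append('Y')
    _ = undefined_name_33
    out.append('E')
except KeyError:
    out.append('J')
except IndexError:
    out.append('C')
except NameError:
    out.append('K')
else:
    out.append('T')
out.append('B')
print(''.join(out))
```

Execution trace: 'Y' (try body) → 'K' (except NameError) → 'B' (after the try/except). Output: YKB

Answer: YKB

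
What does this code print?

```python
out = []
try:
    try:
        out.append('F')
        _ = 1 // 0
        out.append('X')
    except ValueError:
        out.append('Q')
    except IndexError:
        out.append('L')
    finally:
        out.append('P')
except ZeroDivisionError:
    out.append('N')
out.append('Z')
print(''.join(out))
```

Execution trace: 'F' (try body) → 'P' (finally) → 'N' (outer except ZeroDivisionError) → 'Z' (after the try/except). Output: FPNZ

Answer: FPNZ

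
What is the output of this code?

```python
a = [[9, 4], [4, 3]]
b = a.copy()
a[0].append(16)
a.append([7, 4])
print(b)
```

Key concept: shallow copy with nested lists.
Step by step:
`a = [[9, 4], [4, 3]]` → a = [[9, 4], [4, 3]]
`b = a.copy()` → b = [[9, 4], [4, 3]]
`a[0].append(16)` → a = [[9, 4, 16], [4, 3]]; b = [[9, 4, 16], [4, 3]]
`a.append([7, 4])` → a = [[9, 4, 16], [4, 3], [7, 4]]
`print(b)` → prints [[9, 4, 16], [4, 3]]

Answer: [[9, 4, 16], [4, 3]]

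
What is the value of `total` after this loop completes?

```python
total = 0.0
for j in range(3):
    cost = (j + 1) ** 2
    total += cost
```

Sum of squared losses 1² + 2² + ... + 3²
`total` takes the values: 0.0 → 1.0 → 5.0 → 14.0

Answer: 14.0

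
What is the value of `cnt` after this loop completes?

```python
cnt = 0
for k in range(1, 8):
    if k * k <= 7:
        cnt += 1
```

Count numbers where k² ≤ 7
`cnt` takes the values: 0 → 1 → 2

Answer: 2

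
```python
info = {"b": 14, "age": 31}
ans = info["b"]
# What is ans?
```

Trace:
`info = {"b": 14, "age": 31}` → info = {'b': 14, 'age': 31}
`ans = info["b"]` → ans = 14
So ans = 14

Answer: 14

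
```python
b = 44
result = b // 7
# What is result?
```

Trace:
`b = 44` → b = 44
`result = b // 7` → result = 6
So result = 6

Answer: 6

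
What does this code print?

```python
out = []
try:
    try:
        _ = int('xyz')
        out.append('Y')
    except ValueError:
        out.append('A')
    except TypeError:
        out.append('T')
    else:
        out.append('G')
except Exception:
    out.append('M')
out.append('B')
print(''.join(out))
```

Execution trace: 'A' (inner except ValueError) → 'B' (after the try/except). Output: AB

Answer: AB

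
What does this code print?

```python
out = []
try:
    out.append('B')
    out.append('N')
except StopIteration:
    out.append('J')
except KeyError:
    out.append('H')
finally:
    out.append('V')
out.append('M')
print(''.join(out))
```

Execution trace: 'B' (try body) → 'N' (try body, no exception) → 'V' (finally) → 'M' (after the try/except). Output: BNVM

Answer: BNVM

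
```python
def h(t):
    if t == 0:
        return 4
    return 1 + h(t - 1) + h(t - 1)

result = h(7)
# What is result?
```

h(t) = 1 + 2·h(t-1), h(0)=4. Closed form: (4+1)·2^7 - 1 = 639.

Answer: 639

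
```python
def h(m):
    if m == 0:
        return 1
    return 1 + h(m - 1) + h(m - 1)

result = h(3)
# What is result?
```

h(m) = 1 + 2·h(m-1), h(0)=1. Closed form: (1+1)·2^3 - 1 = 15.

Answer: 15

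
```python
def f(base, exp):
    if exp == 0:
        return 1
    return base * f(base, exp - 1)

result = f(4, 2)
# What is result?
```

f(4, 2) = 4 * 4 = 16

Answer: 16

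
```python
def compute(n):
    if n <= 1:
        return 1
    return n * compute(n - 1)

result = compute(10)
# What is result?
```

compute(10) = 10 * 9 * 8 * 7 * 6 * 5 * 4 * 3 * 2 * 1 = 3628800

Answer: 3628800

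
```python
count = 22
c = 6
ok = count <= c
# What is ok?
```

Trace:
`count = 22` → count = 22
`c = 6` → c = 6
`ok = count <= c` → ok = False
So ok = False

Answer: False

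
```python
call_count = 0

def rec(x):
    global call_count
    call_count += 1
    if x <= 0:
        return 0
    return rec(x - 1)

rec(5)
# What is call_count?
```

Linear recursion stepping by 1: 6 calls from x=5 down to ≤0.

Answer: 6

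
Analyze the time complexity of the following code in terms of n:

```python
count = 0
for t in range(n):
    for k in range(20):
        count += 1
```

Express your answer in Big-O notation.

Each loop level contributes: n × 1. Multiplying the contributions gives O(n).

Answer: O(n)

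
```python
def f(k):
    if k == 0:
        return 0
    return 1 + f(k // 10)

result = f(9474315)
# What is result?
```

Count of digits of 9474315: 7

Answer: 7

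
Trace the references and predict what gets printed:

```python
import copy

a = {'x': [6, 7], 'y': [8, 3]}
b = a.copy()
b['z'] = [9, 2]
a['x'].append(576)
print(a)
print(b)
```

Key concept: shallow copy of dict with mutable values.
Step by step:
`a = {'x': [6, 7], 'y': [8, 3]}` → a = {'x': [6, 7], 'y': [8, 3]}
`b = a.copy()` → b = {'x': [6, 7], 'y': [8, 3]}
`b['z'] = [9, 2]` → b = {'x': [6, 7], 'y': [8, 3], 'z': [9, 2]}
`a['x'].append(576)` → a = {'x': [6, 7, 576], 'y': [8, 3]}; b = {'x': [6, 7, 576], 'y': [8, 3], 'z': [9, 2]}
`print(a)` → prints {'x': [6, 7, 576], 'y': [8, 3]}
`print(b)` → prints {'x': [6, 7, 576], 'y': [8, 3], 'z': [9, 2]}

Answer:
{'x': [6, 7, 576], 'y': [8, 3]}
{'x': [6, 7, 576], 'y': [8, 3], 'z': [9, 2]}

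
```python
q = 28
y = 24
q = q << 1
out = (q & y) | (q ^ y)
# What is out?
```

Trace:
`q = 28` → q = 28
`y = 24` → y = 24
`q = q << 1` → q = 56
`out = (q & y) | (q ^ y)` → out = 56
So out = 56

Answer: 56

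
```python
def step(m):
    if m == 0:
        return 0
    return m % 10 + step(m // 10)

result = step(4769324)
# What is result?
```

Sum of digits of 4769324: 4 + 2 + 3 + 9 + 6 + 7 + 4 = 35

Answer: 35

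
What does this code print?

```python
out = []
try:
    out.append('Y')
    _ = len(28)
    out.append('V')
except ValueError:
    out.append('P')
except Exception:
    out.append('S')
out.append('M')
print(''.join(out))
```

Execution trace: 'Y' (try body) → 'S' (except Exception) → 'M' (after the try/except). Output: YSM

Answer: YSM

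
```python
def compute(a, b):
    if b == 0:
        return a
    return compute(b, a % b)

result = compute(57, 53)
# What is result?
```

compute(57, 53) -> compute(53, 4) -> compute(4, 1) -> compute(1, 0) -> 1

Answer: 1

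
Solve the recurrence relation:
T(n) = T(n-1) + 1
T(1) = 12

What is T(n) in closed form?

Unrolling: T(n) = T(1) + 1·(n-1) = 12 + 1(n-1) = n + 11.

Answer: T(n) = n + 11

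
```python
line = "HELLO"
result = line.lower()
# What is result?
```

Trace:
`line = "HELLO"` → line = 'HELLO'
`result = line.lower()` → result = 'hello'
So result = 'hello'

Answer: 'hello'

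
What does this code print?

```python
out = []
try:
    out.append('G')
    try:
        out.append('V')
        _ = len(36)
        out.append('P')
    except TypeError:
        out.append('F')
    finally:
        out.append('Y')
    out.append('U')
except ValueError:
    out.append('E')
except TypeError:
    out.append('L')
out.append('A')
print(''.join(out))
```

Execution trace: 'G' (try body) → 'V' (inner try body) → 'F' (inner except TypeError) → 'Y' (inner finally) → 'U' (try body, no exception) → 'A' (after the try/except). Output: GVFYUA

Answer: GVFYUA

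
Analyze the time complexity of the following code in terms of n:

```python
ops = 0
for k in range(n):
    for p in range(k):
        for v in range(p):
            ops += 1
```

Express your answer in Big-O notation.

Each loop level contributes: n × n × n. Multiplying the contributions gives O(n^3).

Answer: O(n^3)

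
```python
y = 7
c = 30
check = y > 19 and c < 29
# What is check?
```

Trace:
`y = 7` → y = 7
`c = 30` → c = 30
`check = y > 19 and c < 29` → check = False
So check = False

Answer: False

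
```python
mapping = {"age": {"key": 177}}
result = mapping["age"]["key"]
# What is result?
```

Trace:
`mapping = {"age": {"key": 177}}` → mapping = {'age': {'key': 177}}
`result = mapping["age"]["key"]` → result = 177
So result = 177

Answer: 177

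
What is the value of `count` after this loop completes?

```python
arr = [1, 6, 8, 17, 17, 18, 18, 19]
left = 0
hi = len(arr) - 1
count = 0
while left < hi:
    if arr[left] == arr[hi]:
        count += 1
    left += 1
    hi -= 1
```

Count matching pairs from ends
`count` takes the values: 0 → 1

Answer: 1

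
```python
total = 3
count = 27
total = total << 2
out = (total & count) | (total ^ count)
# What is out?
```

Trace:
`total = 3` → total = 3
`count = 27` → count = 27
`total = total << 2` → total = 12
`out = (total & count) | (total ^ count)` → out = 31
So out = 31

Answer: 31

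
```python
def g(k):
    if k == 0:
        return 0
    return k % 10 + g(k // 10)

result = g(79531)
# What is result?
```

Sum of digits of 79531: 1 + 3 + 5 + 9 + 7 = 25

Answer: 25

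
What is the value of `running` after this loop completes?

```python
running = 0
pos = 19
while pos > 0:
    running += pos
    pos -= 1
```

Sum 19 down to 1
`running` takes the values: 0 → 19 → 37 → 54 → 70 → 85 → 99 → 112 → 124 → 135 → 145 → 154 → 162 → 169 → 175 → 180 → 184 → 187 → 189 → 190

Answer: 190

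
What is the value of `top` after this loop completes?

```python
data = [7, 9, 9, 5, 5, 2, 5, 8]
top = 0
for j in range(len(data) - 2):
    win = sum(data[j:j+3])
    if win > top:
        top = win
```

Max sum of 3-element window in [7, 9, 9, 5, 5, 2, 5, 8]
`top` takes the values: 0 → 25

Answer: 25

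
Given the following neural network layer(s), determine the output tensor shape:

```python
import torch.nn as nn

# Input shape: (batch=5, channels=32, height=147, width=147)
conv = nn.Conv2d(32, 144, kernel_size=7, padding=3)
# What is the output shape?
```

Input: (5, 32, 147, 147) -> Output: (5, 144, 147, 147)

Answer: (5, 144, 147, 147)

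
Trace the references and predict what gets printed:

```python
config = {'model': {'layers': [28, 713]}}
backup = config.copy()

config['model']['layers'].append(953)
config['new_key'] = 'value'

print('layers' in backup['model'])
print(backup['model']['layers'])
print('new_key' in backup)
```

Key concept: shallow copy gotcha with nested dict.
Step by step:
`config = {'model': {'layers': [28, 713]}}` → config = {'model': {'layers': [28, 713]}}
`backup = config.copy()` → backup = {'model': {'layers': [28, 713]}}
`config['model']['layers'].append(953)` → config = {'model': {'layers': [28, 713, 953]}}; backup = {'model': {'layers': [28, 713, 953]}}
`config['new_key'] = 'value'` → config = {'model': {'layers': [28, 713, 953]}, 'new_key': 'value'}
`print('layers' in backup['model'])` → prints True
`print(backup['model']['layers'])` → prints [28, 713, 953]
`print('new_key' in backup)` → prints False

Answer:
True
[28, 713, 953]
False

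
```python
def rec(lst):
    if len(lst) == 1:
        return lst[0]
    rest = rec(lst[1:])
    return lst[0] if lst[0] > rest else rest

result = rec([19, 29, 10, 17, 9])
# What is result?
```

Recursive max over [19, 29, 10, 17, 9] = 29

Answer: 29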